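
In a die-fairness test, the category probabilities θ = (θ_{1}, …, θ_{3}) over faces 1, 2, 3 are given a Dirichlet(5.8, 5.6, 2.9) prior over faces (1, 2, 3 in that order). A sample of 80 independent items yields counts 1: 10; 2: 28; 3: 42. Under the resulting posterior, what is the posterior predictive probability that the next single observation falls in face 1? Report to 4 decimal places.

0.1676

The Dirichlet prior is conjugate to the Multinomial likelihood: each posterior αⱼ = prior αⱼ + observed count nⱼ.
Posterior concentration: (15.8, 33.6, 44.9), total = 94.3.
P(next = 1 | data) = α_{1}/Σα = 0.1676.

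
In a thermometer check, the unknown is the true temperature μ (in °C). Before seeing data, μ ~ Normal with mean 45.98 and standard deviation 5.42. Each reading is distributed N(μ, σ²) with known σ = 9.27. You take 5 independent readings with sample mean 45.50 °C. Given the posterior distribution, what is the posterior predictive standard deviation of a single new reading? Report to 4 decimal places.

For Normal data with known variance σ², a Normal(μ₀, σ₀²) prior on μ is conjugate. Posterior precision = 1/σ₀² + n/σ²; posterior mean is the precision-weighted average of μ₀ and x̄.
σ₀² = 5.42² = 29.3764, σ² = 9.27² = 85.9329; σ² + n·σ₀² = 85.9329 + 5·29.3764 = 232.8149.
Posterior precision = 1/σ₀² + n/σ² = 1/29.3764 + 5/85.9329 = (σ² + n·σ₀²)/(σ₀²σ²) = 232.8149/(29.3764·85.9329); posterior variance σₙ² = σ₀²σ²/(σ² + n·σ₀²) = 29.3764·85.9329/232.8149 = 10.842945.
Predictive variance for one new observation = σₙ² + σ² = 29.3764·85.9329/232.8149 + 85.9329 = σ²·(σ₀² + 232.8149)/232.8149 = 85.9329·262.1913/232.8149 = 96.775845; SD = √(85.9329·262.1913/232.8149) = 9.8375.

9.8375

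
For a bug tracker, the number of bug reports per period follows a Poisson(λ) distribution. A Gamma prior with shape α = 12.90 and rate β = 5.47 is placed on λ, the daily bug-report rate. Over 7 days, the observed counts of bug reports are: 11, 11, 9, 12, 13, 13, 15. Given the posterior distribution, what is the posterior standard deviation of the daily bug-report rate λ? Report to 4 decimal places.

0.7894

With a Gamma(shape α, rate β) prior, the Poisson likelihood is conjugate: the posterior is Gamma(α + ΣXᵢ, β + n).
Sum of counts S = 84 over n = 7 days.
Posterior: Gamma(α+S, β+n) = Gamma(12.90+84, 5.47+7) = Gamma(96.90, 12.47).
SD = √α/β = √96.90/12.47 = 0.7894.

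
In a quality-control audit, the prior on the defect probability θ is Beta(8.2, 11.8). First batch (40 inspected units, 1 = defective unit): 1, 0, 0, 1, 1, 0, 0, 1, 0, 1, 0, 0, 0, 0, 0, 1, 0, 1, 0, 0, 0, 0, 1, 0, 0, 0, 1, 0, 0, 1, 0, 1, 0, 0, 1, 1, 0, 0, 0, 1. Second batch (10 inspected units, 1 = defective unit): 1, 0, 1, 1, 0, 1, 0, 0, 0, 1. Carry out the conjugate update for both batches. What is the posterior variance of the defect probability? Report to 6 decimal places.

The Beta prior is conjugate to a Binomial/Bernoulli likelihood; the update adds successes to α and failures to β.
After batch 1: Beta(8.2+14, 11.8+26) = Beta(22.2, 37.8).
After batch 2: Beta(22.2+5, 37.8+5) = Beta(27.2, 42.8).
Var = αβ/((α+β)²(α+β+1)) = 27.2·42.8/(70.0²·71.0) = 0.003346.

0.003346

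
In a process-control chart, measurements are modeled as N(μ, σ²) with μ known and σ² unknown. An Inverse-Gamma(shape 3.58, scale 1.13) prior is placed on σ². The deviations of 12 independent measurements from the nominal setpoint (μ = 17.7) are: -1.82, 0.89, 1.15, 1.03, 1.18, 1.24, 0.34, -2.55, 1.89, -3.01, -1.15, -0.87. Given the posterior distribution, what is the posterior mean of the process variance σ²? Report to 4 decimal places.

With known mean μ and an Inverse-Gamma(α, β) prior on σ², the Normal likelihood is conjugate: posterior is Inv-Gamma(α + n/2, β + Σ(xᵢ−μ)²/2).
Σ(xᵢ−μ)² = (-1.82)² + (0.89)² + (1.15)² + (1.03)² + (1.18)² + (1.24)² + (0.34)² + (-2.55)² + (1.89)² + (-3.01)² + (-1.15)² + (-0.87)² = 30.7476.
Posterior: Inv-Gamma(3.58 + 12/2, 1.13 + 30.7476/2) = Inv-Gamma(9.58, 16.50380).
E[σ²|data] = β/(α−1) = 16.50380/8.58 = 1.9235.

1.9235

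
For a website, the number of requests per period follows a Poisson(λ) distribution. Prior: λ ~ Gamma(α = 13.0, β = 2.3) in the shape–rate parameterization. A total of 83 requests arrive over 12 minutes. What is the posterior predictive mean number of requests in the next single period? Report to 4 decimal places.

6.7133

With a Gamma(shape α, rate β) prior, the Poisson likelihood is conjugate: the posterior is Gamma(α + ΣXᵢ, β + n).
Posterior: Gamma(α+S, β+n) = Gamma(13.0+83, 2.3+12) = Gamma(96.0, 14.3).
The predictive distribution for one future period is NegBinom with mean α/β = 6.7133.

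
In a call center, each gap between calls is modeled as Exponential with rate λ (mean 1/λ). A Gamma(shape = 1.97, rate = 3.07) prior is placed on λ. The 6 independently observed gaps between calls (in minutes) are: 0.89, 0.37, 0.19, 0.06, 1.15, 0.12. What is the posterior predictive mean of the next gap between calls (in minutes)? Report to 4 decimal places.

0.8393

With a Gamma(shape α, rate β) prior on the exponential rate λ, the posterior after n observations with total T = Σxᵢ is Gamma(α+n, β+T).
Sum of observations T = 2.78 minutes; n = 6.
Posterior: Gamma(1.97+6, 3.07+2.78) = Gamma(7.97, 5.85).
The predictive distribution for the next observation is Lomax; its mean is β/(α−1) = 5.85/6.97 = 0.8393.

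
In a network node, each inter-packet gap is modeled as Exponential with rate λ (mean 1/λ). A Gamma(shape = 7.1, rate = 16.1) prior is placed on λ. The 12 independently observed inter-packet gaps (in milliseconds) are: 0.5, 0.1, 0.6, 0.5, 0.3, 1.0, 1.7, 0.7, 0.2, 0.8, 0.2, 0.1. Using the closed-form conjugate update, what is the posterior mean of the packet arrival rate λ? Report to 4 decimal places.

0.8377

With a Gamma(shape α, rate β) prior on the exponential rate λ, the posterior after n observations with total T = Σxᵢ is Gamma(α+n, β+T).
Sum of observations T = 6.7 milliseconds; n = 12.
Posterior: Gamma(7.1+12, 16.1+6.7) = Gamma(19.1, 22.8).
Posterior mean of λ = α/β = 19.1/22.8 = 0.8377.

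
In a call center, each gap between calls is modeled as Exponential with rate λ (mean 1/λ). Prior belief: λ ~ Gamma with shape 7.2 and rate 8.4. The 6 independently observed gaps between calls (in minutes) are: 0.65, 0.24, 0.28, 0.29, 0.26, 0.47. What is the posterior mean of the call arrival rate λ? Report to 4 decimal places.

With a Gamma(shape α, rate β) prior on the exponential rate λ, the posterior after n observations with total T = Σxᵢ is Gamma(α+n, β+T).
Sum of observations T = 2.19 minutes; n = 6.
Posterior: Gamma(7.2+6, 8.4+2.19) = Gamma(13.2, 10.59).
Posterior mean of λ = α/β = 13.2/10.59 = 1.2465.

1.2465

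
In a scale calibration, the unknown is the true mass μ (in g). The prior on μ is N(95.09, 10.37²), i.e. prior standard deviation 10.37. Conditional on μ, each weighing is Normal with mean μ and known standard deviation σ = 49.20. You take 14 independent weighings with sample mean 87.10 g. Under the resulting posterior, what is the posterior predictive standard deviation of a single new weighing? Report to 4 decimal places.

For Normal data with known variance σ², a Normal(μ₀, σ₀²) prior on μ is conjugate. Posterior precision = 1/σ₀² + n/σ²; posterior mean is the precision-weighted average of μ₀ and x̄.
σ₀² = 10.37² = 107.5369, σ² = 49.20² = 2420.64; σ² + n·σ₀² = 2420.64 + 14·107.5369 = 3926.1566.
Posterior precision = 1/σ₀² + n/σ² = 1/107.5369 + 14/2420.64 = (σ² + n·σ₀²)/(σ₀²σ²) = 3926.1566/(107.5369·2420.64); posterior variance σₙ² = σ₀²σ²/(σ² + n·σ₀²) = 107.5369·2420.64/3926.1566 = 66.301003.
Predictive variance for one new observation = σₙ² + σ² = 107.5369·2420.64/3926.1566 + 2420.64 = σ²·(σ₀² + 3926.1566)/3926.1566 = 2420.64·4033.6935/3926.1566 = 2486.941003; SD = √(2420.64·4033.6935/3926.1566) = 49.8692.

49.8692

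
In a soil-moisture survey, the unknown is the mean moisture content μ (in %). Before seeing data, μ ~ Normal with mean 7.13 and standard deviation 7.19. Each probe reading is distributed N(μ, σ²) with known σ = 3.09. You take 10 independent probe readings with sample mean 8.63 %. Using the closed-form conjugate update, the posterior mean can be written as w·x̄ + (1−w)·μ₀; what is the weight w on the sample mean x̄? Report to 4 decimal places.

For Normal data with known variance σ², a Normal(μ₀, σ₀²) prior on μ is conjugate. Posterior precision = 1/σ₀² + n/σ²; posterior mean is the precision-weighted average of μ₀ and x̄.
σ₀² = 7.19² = 51.6961, σ² = 3.09² = 9.5481. Prior precision 1/σ₀² = 1/51.6961; data precision n/σ² = 10/9.5481.
w = (n/σ²)/(1/σ₀² + n/σ²) = n·σ₀²/(σ² + n·σ₀²) = 10·51.6961/(9.5481 + 10·51.6961) = 516.961/526.5091 = 0.9819.

0.9819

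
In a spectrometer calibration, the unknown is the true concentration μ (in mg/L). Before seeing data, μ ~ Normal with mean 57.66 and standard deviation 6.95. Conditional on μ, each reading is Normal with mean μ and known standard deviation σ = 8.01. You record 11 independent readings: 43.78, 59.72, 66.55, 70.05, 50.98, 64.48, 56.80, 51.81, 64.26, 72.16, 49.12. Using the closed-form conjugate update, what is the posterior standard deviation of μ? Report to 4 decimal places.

2.2813

For Normal data with known variance σ², a Normal(μ₀, σ₀²) prior on μ is conjugate. Posterior precision = 1/σ₀² + n/σ²; posterior mean is the precision-weighted average of μ₀ and x̄.
σ₀² = 6.95² = 48.3025, σ² = 8.01² = 64.1601; σ² + n·σ₀² = 64.1601 + 11·48.3025 = 595.4876.
Posterior precision = 1/σ₀² + n/σ² = 1/48.3025 + 11/64.1601 = (σ² + n·σ₀²)/(σ₀²σ²) = 595.4876/(48.3025·64.1601); posterior variance σₙ² = σ₀²σ²/(σ² + n·σ₀²) = 48.3025·64.1601/595.4876 = 5.204295.
Posterior SD = √σₙ² = √(48.3025·64.1601/595.4876) = 2.2813.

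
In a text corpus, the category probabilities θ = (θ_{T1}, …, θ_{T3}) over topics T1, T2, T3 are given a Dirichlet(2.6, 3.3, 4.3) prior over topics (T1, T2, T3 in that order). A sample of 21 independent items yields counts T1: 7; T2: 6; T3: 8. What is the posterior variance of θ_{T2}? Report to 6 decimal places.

The Dirichlet prior is conjugate to the Multinomial likelihood: each posterior αⱼ = prior αⱼ + observed count nⱼ.
Posterior concentration: (9.6, 9.3, 12.3), total = 31.2.
Var[θ_j] = α_j(Σα−α_j)/((Σα)²(Σα+1)) = 9.3·21.9/(31.2²·32.2) = 0.006498.

0.006498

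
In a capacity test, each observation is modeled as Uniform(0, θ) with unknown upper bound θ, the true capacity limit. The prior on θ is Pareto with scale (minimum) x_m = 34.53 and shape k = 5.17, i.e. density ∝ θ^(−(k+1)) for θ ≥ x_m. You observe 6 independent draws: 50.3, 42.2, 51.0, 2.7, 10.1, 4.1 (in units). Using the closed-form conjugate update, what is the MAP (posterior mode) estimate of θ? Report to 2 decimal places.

51.00

A Pareto(scale x_m, shape k) prior on the upper bound θ of Uniform(0, θ) is conjugate: posterior is Pareto(max(x_m, max xᵢ), k + n).
Sample maximum = 51.0; prior scale x_m = 34.53 → posterior scale = max = 51.00.
Posterior shape = 5.17 + 6 = 11.17.
The Pareto density is decreasing on [x_m, ∞), so the mode is x_m = 51.00.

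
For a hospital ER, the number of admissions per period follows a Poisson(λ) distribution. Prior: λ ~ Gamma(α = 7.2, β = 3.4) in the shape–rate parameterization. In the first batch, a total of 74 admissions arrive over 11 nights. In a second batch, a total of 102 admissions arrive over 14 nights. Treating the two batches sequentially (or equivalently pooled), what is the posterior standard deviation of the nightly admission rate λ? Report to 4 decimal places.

0.4766

With a Gamma(shape α, rate β) prior, the Poisson likelihood is conjugate: the posterior is Gamma(α + ΣXᵢ, β + n).
After batch 1: Gamma(α+S, β+n) = Gamma(7.2+74, 3.4+11) = Gamma(81.2, 14.4).
After batch 2: Gamma(α+S, β+n) = Gamma(81.2+102, 14.4+14) = Gamma(183.2, 28.4).
SD = √α/β = √183.2/28.4 = 0.4766.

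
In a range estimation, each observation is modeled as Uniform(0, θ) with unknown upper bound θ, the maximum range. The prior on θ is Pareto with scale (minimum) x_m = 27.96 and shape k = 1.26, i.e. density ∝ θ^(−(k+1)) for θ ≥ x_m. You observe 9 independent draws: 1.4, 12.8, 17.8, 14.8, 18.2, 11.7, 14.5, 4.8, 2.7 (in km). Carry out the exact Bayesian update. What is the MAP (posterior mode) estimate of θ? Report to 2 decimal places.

27.96

A Pareto(scale x_m, shape k) prior on the upper bound θ of Uniform(0, θ) is conjugate: posterior is Pareto(max(x_m, max xᵢ), k + n).
Sample maximum = 18.2; prior scale x_m = 27.96 → posterior scale = max = 27.96.
Posterior shape = 1.26 + 9 = 10.26.
The Pareto density is decreasing on [x_m, ∞), so the mode is x_m = 27.96.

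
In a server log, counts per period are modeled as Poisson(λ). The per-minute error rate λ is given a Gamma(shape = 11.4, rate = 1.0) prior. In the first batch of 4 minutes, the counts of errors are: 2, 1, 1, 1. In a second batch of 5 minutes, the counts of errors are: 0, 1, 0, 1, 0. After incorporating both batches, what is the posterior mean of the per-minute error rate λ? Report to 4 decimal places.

1.8400

With a Gamma(shape α, rate β) prior, the Poisson likelihood is conjugate: the posterior is Gamma(α + ΣXᵢ, β + n).
Batch 1: sum of counts S = 5 over n = 4 minutes.
After batch 1: Gamma(α+S, β+n) = Gamma(11.4+5, 1.0+4) = Gamma(16.4, 5.0).
Batch 2: sum of counts S = 2 over n = 5 minutes.
After batch 2: Gamma(α+S, β+n) = Gamma(16.4+2, 5.0+5) = Gamma(18.4, 10.0).
Posterior mean = α/β = 18.4/10.0 = 1.8400.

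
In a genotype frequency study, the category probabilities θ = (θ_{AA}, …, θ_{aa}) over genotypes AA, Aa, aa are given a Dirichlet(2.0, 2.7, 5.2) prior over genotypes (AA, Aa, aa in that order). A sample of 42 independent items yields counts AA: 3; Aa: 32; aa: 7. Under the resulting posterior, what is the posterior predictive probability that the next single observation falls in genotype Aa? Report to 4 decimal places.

The Dirichlet prior is conjugate to the Multinomial likelihood: each posterior αⱼ = prior αⱼ + observed count nⱼ.
Posterior concentration: (5.0, 34.7, 12.2), total = 51.9.
P(next = Aa | data) = α_{Aa}/Σα = 0.6686.

0.6686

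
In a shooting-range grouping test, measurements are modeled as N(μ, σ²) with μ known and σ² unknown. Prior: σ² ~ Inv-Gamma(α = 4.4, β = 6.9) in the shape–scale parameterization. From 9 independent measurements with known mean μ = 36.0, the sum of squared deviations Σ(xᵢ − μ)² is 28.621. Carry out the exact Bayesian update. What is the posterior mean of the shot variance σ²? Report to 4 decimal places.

2.6849

With known mean μ and an Inverse-Gamma(α, β) prior on σ², the Normal likelihood is conjugate: posterior is Inv-Gamma(α + n/2, β + Σ(xᵢ−μ)²/2).
Posterior: Inv-Gamma(4.4 + 9/2, 6.9 + 28.621/2) = Inv-Gamma(8.90, 21.2105).
E[σ²|data] = β/(α−1) = 21.2105/7.90 = 2.6849.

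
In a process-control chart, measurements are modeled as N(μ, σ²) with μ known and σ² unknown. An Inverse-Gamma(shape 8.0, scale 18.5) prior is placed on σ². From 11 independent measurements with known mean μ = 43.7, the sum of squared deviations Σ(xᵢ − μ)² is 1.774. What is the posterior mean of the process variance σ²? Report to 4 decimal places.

1.5510

With known mean μ and an Inverse-Gamma(α, β) prior on σ², the Normal likelihood is conjugate: posterior is Inv-Gamma(α + n/2, β + Σ(xᵢ−μ)²/2).
Posterior: Inv-Gamma(8.0 + 11/2, 18.5 + 1.774/2) = Inv-Gamma(13.50, 19.3870).
E[σ²|data] = β/(α−1) = 19.3870/12.50 = 1.5510.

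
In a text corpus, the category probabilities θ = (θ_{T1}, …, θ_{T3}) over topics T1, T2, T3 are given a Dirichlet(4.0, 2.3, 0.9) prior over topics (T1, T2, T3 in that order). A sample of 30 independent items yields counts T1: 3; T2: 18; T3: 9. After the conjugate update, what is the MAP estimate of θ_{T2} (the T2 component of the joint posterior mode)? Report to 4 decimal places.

0.5643

The Dirichlet prior is conjugate to the Multinomial likelihood: each posterior αⱼ = prior αⱼ + observed count nⱼ.
Posterior concentration: (7.0, 20.3, 9.9), total = 37.2.
Joint mode component: (α_{T2}−1)/(Σα−K) = 19.3/34.2 = 0.5643.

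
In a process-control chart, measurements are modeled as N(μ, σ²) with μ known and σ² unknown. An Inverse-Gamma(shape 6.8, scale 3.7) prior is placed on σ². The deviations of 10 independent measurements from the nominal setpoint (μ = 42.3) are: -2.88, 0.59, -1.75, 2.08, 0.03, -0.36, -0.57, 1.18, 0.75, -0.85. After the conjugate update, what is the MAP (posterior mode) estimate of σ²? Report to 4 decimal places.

With known mean μ and an Inverse-Gamma(α, β) prior on σ², the Normal likelihood is conjugate: posterior is Inv-Gamma(α + n/2, β + Σ(xᵢ−μ)²/2).
Σ(xᵢ−μ)² = (-2.88)² + (0.59)² + (-1.75)² + (2.08)² + (0.03)² + (-0.36)² + (-0.57)² + (1.18)² + (0.75)² + (-0.85)² = 19.1642.
Posterior: Inv-Gamma(6.8 + 10/2, 3.7 + 19.1642/2) = Inv-Gamma(11.80, 13.28210).
Mode = β/(α+1) = 13.28210/12.80 = 1.0377.

1.0377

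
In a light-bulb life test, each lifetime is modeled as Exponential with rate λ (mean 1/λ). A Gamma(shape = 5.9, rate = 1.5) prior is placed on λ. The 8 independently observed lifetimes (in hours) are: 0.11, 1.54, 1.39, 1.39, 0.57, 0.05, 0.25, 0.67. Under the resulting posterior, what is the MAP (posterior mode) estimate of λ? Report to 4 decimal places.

With a Gamma(shape α, rate β) prior on the exponential rate λ, the posterior after n observations with total T = Σxᵢ is Gamma(α+n, β+T).
Sum of observations T = 5.97 hours; n = 8.
Posterior: Gamma(5.9+8, 1.5+5.97) = Gamma(13.9, 7.47).
Mode = (α−1)/β = 1.7269.

1.7269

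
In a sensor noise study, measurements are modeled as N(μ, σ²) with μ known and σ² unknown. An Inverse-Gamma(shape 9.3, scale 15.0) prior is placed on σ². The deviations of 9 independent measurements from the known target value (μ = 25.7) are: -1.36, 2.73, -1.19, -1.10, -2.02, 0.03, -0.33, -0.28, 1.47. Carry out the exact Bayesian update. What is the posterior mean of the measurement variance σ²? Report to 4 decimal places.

1.8890

With known mean μ and an Inverse-Gamma(α, β) prior on σ², the Normal likelihood is conjugate: posterior is Inv-Gamma(α + n/2, β + Σ(xᵢ−μ)²/2).
Σ(xᵢ−μ)² = (-1.36)² + (2.73)² + (-1.19)² + (-1.10)² + (-2.02)² + (0.03)² + (-0.33)² + (-0.28)² + (1.47)² = 18.3581.
Posterior: Inv-Gamma(9.3 + 9/2, 15.0 + 18.3581/2) = Inv-Gamma(13.80, 24.17905).
E[σ²|data] = β/(α−1) = 24.17905/12.80 = 1.8890.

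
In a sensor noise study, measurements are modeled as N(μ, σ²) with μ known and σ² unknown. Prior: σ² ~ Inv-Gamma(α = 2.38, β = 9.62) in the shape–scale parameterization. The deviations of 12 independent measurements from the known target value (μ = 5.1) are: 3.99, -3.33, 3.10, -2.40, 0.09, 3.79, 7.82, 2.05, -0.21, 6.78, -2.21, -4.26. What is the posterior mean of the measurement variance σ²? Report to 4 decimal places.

14.2541

With known mean μ and an Inverse-Gamma(α, β) prior on σ², the Normal likelihood is conjugate: posterior is Inv-Gamma(α + n/2, β + Σ(xᵢ−μ)²/2).
Σ(xᵢ−μ)² = (3.99)² + (-3.33)² + (3.10)² + (-2.40)² + (0.09)² + (3.79)² + (7.82)² + (2.05)² + (-0.21)² + (6.78)² + (-2.21)² + (-4.26)² = 191.1503.
Posterior: Inv-Gamma(2.38 + 12/2, 9.62 + 191.1503/2) = Inv-Gamma(8.38, 105.19515).
E[σ²|data] = β/(α−1) = 105.19515/7.38 = 14.2541.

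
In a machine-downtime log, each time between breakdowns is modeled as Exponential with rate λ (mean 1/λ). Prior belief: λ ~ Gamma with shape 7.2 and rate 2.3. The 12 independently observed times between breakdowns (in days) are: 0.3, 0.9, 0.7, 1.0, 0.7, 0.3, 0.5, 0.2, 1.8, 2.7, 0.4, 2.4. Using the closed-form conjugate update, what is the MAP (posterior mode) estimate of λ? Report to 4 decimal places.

1.2817

With a Gamma(shape α, rate β) prior on the exponential rate λ, the posterior after n observations with total T = Σxᵢ is Gamma(α+n, β+T).
Sum of observations T = 11.9 days; n = 12.
Posterior: Gamma(7.2+12, 2.3+11.9) = Gamma(19.2, 14.2).
Mode = (α−1)/β = 1.2817.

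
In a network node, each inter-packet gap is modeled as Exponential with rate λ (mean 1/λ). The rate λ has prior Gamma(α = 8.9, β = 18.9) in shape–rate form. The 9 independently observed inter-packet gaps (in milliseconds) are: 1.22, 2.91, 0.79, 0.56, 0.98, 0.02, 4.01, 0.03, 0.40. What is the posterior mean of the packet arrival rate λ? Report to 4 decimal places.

With a Gamma(shape α, rate β) prior on the exponential rate λ, the posterior after n observations with total T = Σxᵢ is Gamma(α+n, β+T).
Sum of observations T = 10.92 milliseconds; n = 9.
Posterior: Gamma(8.9+9, 18.9+10.92) = Gamma(17.9, 29.82).
Posterior mean of λ = α/β = 17.9/29.82 = 0.6003.

0.6003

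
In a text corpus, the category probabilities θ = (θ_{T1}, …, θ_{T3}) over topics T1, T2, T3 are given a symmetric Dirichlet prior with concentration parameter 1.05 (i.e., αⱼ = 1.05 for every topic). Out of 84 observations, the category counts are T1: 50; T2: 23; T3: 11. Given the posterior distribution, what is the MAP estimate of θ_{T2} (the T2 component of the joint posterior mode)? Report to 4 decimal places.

The Dirichlet prior is conjugate to the Multinomial likelihood: each posterior αⱼ = prior αⱼ + observed count nⱼ.
Posterior concentration: (51.05, 24.05, 12.05), total = 87.15.
Joint mode component: (α_{T2}−1)/(Σα−K) = 23.05/84.15 = 0.2739.

0.2739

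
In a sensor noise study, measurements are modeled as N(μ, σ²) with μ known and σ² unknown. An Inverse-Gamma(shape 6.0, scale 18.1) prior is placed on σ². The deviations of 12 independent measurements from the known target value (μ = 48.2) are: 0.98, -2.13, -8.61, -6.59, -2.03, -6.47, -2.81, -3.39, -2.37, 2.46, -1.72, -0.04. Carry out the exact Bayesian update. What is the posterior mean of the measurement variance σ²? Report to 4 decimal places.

With known mean μ and an Inverse-Gamma(α, β) prior on σ², the Normal likelihood is conjugate: posterior is Inv-Gamma(α + n/2, β + Σ(xᵢ−μ)²/2).
Σ(xᵢ−μ)² = (0.98)² + (-2.13)² + (-8.61)² + (-6.59)² + (-2.03)² + (-6.47)² + (-2.81)² + (-3.39)² + (-2.37)² + (2.46)² + (-1.72)² + (-0.04)² = 203.0560.
Posterior: Inv-Gamma(6.0 + 12/2, 18.1 + 203.0560/2) = Inv-Gamma(12.00, 119.62800).
E[σ²|data] = β/(α−1) = 119.62800/11.00 = 10.8753.

10.8753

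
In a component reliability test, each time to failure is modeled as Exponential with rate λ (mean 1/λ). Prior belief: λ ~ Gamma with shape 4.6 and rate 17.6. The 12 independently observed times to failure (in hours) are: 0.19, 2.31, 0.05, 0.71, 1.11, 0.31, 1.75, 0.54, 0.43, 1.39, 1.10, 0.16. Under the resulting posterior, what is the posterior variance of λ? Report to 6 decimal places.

With a Gamma(shape α, rate β) prior on the exponential rate λ, the posterior after n observations with total T = Σxᵢ is Gamma(α+n, β+T).
Sum of observations T = 10.05 hours; n = 12.
Posterior: Gamma(4.6+12, 17.6+10.05) = Gamma(16.6, 27.65).
Var = α/β² = 0.021713.

0.021713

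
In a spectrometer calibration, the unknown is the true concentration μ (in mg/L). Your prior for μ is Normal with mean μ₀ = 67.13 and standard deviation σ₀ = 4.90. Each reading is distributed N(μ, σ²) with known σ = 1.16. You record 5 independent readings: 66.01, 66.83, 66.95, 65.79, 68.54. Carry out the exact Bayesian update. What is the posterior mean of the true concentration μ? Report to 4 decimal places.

66.8274

For Normal data with known variance σ², a Normal(μ₀, σ₀²) prior on μ is conjugate. Posterior precision = 1/σ₀² + n/σ²; posterior mean is the precision-weighted average of μ₀ and x̄.
Σxᵢ = 66.01 + 66.83 + 66.95 + 65.79 + 68.54 = 334.12, so n·x̄ = 334.12.
σ₀² = 4.90² = 24.01, σ² = 1.16² = 1.3456; σ² + n·σ₀² = 1.3456 + 5·24.01 = 121.3956.
Posterior mean = (μ₀/σ₀² + n·x̄/σ²)/(1/σ₀² + n/σ²) = (σ²·μ₀ + σ₀²·n·x̄)/(σ² + n·σ₀²) = (1.3456·67.13 + 24.01·334.12)/121.3956 = 8112.551328/121.3956 = 66.8274.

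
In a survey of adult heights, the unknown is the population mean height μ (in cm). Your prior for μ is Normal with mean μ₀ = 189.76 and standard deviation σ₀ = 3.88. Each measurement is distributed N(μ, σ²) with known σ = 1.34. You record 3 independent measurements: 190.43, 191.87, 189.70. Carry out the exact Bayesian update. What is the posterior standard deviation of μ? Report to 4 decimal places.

0.7587

For Normal data with known variance σ², a Normal(μ₀, σ₀²) prior on μ is conjugate. Posterior precision = 1/σ₀² + n/σ²; posterior mean is the precision-weighted average of μ₀ and x̄.
σ₀² = 3.88² = 15.0544, σ² = 1.34² = 1.7956; σ² + n·σ₀² = 1.7956 + 3·15.0544 = 46.9588.
Posterior precision = 1/σ₀² + n/σ² = 1/15.0544 + 3/1.7956 = (σ² + n·σ₀²)/(σ₀²σ²) = 46.9588/(15.0544·1.7956); posterior variance σₙ² = σ₀²σ²/(σ² + n·σ₀²) = 15.0544·1.7956/46.9588 = 0.575647.
Posterior SD = √σₙ² = √(15.0544·1.7956/46.9588) = 0.7587.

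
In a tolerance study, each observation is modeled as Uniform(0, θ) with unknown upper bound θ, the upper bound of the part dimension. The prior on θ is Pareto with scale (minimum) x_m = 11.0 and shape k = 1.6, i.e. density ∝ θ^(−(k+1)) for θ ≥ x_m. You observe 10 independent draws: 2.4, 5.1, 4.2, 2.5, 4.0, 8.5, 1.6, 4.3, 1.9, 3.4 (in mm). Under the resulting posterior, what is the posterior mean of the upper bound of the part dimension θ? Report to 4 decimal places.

12.0377

A Pareto(scale x_m, shape k) prior on the upper bound θ of Uniform(0, θ) is conjugate: posterior is Pareto(max(x_m, max xᵢ), k + n).
Sample maximum = 8.5; prior scale x_m = 11.0 → posterior scale = max = 11.0.
Posterior shape = 1.6 + 10 = 11.6.
E[θ|data] = k·x_m/(k−1) = 11.6·11.0/10.6 = 12.0377.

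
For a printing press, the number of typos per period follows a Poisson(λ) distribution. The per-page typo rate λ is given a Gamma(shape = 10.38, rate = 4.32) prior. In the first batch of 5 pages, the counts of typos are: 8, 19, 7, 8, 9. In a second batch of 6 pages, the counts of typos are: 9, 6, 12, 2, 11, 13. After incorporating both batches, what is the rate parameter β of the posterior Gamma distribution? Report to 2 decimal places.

With a Gamma(shape α, rate β) prior, the Poisson likelihood is conjugate: the posterior is Gamma(α + ΣXᵢ, β + n).
Batch 1: sum of counts S = 51 over n = 5 pages.
After batch 1: Gamma(α+S, β+n) = Gamma(10.38+51, 4.32+5) = Gamma(61.38, 9.32).
Batch 2: sum of counts S = 53 over n = 6 pages.
After batch 2: Gamma(α+S, β+n) = Gamma(61.38+53, 9.32+6) = Gamma(114.38, 15.32).
Posterior β = 15.32.

15.32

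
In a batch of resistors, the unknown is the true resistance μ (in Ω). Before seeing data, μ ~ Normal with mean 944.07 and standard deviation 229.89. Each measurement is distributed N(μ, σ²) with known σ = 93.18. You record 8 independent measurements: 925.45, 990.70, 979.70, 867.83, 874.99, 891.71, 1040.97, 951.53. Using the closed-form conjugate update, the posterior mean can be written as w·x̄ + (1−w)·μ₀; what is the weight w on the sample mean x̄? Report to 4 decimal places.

For Normal data with known variance σ², a Normal(μ₀, σ₀²) prior on μ is conjugate. Posterior precision = 1/σ₀² + n/σ²; posterior mean is the precision-weighted average of μ₀ and x̄.
σ₀² = 229.89² = 52849.4121, σ² = 93.18² = 8682.5124. Prior precision 1/σ₀² = 1/52849.4121; data precision n/σ² = 8/8682.5124.
w = (n/σ²)/(1/σ₀² + n/σ²) = n·σ₀²/(σ² + n·σ₀²) = 8·52849.4121/(8682.5124 + 8·52849.4121) = 422795.2968/431477.8092 = 0.9799.

0.9799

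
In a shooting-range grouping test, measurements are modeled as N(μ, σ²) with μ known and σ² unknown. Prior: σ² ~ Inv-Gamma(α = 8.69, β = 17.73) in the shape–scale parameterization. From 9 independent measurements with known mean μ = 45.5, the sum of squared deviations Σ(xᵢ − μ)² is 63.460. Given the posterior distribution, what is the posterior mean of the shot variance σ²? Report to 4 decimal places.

4.0574

With known mean μ and an Inverse-Gamma(α, β) prior on σ², the Normal likelihood is conjugate: posterior is Inv-Gamma(α + n/2, β + Σ(xᵢ−μ)²/2).
Posterior: Inv-Gamma(8.69 + 9/2, 17.73 + 63.460/2) = Inv-Gamma(13.19, 49.4600).
E[σ²|data] = β/(α−1) = 49.4600/12.19 = 4.0574.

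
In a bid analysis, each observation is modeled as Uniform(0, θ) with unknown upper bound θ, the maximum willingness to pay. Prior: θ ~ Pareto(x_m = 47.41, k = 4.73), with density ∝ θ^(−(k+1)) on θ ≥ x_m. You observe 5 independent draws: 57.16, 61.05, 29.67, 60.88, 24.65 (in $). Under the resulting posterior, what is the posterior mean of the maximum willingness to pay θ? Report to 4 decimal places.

A Pareto(scale x_m, shape k) prior on the upper bound θ of Uniform(0, θ) is conjugate: posterior is Pareto(max(x_m, max xᵢ), k + n).
Sample maximum = 61.05; prior scale x_m = 47.41 → posterior scale = max = 61.05.
Posterior shape = 4.73 + 5 = 9.73.
E[θ|data] = k·x_m/(k−1) = 9.73·61.05/8.73 = 68.0431.

68.0431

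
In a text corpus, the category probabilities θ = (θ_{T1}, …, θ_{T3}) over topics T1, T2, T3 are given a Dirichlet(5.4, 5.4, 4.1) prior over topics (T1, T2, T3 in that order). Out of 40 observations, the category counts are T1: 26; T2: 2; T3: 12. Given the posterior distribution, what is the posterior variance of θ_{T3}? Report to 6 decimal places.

0.003708

The Dirichlet prior is conjugate to the Multinomial likelihood: each posterior αⱼ = prior αⱼ + observed count nⱼ.
Posterior concentration: (31.4, 7.4, 16.1), total = 54.9.
Var[θ_j] = α_j(Σα−α_j)/((Σα)²(Σα+1)) = 16.1·38.8/(54.9²·55.9) = 0.003708.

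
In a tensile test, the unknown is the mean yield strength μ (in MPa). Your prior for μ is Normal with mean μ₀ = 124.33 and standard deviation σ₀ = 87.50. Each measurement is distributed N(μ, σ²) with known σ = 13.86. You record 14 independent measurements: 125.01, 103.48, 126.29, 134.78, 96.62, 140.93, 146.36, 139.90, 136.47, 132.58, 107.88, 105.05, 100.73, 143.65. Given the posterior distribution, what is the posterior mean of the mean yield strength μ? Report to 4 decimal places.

124.2665

For Normal data with known variance σ², a Normal(μ₀, σ₀²) prior on μ is conjugate. Posterior precision = 1/σ₀² + n/σ²; posterior mean is the precision-weighted average of μ₀ and x̄.
Σxᵢ = 125.01 + 103.48 + 126.29 + 134.78 + 96.62 + 140.93 + 146.36 + 139.90 + 136.47 + 132.58 + 107.88 + 105.05 + 100.73 + 143.65 = 1739.73, so n·x̄ = 1739.73.
σ₀² = 87.50² = 7656.25, σ² = 13.86² = 192.0996; σ² + n·σ₀² = 192.0996 + 14·7656.25 = 107379.5996.
Posterior mean = (μ₀/σ₀² + n·x̄/σ²)/(1/σ₀² + n/σ²) = (σ²·μ₀ + σ₀²·n·x̄)/(σ² + n·σ₀²) = (192.0996·124.33 + 7656.25·1739.73)/107379.5996 = 13343691.555768/107379.5996 = 124.2665.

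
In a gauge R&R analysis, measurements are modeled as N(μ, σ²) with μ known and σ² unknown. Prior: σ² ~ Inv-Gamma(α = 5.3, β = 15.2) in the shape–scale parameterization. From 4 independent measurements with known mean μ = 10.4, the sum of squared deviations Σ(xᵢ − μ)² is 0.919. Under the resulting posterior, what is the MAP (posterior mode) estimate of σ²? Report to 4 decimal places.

1.8867

With known mean μ and an Inverse-Gamma(α, β) prior on σ², the Normal likelihood is conjugate: posterior is Inv-Gamma(α + n/2, β + Σ(xᵢ−μ)²/2).
Posterior: Inv-Gamma(5.3 + 4/2, 15.2 + 0.919/2) = Inv-Gamma(7.30, 15.6595).
Mode = β/(α+1) = 15.6595/8.30 = 1.8867.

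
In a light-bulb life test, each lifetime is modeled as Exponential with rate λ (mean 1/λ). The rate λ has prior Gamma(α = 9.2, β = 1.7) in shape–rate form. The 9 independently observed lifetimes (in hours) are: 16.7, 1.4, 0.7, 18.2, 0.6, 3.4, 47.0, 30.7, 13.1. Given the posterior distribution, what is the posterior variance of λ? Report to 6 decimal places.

With a Gamma(shape α, rate β) prior on the exponential rate λ, the posterior after n observations with total T = Σxᵢ is Gamma(α+n, β+T).
Sum of observations T = 131.8 hours; n = 9.
Posterior: Gamma(9.2+9, 1.7+131.8) = Gamma(18.2, 133.5).
Var = α/β² = 0.001021.

0.001021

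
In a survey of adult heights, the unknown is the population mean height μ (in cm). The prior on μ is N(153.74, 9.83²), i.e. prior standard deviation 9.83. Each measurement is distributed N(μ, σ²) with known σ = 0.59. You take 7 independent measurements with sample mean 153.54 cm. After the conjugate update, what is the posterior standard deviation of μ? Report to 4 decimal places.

For Normal data with known variance σ², a Normal(μ₀, σ₀²) prior on μ is conjugate. Posterior precision = 1/σ₀² + n/σ²; posterior mean is the precision-weighted average of μ₀ and x̄.
σ₀² = 9.83² = 96.6289, σ² = 0.59² = 0.3481; σ² + n·σ₀² = 0.3481 + 7·96.6289 = 676.7504.
Posterior precision = 1/σ₀² + n/σ² = 1/96.6289 + 7/0.3481 = (σ² + n·σ₀²)/(σ₀²σ²) = 676.7504/(96.6289·0.3481); posterior variance σₙ² = σ₀²σ²/(σ² + n·σ₀²) = 96.6289·0.3481/676.7504 = 0.049703.
Posterior SD = √σₙ² = √(96.6289·0.3481/676.7504) = 0.2229.

0.2229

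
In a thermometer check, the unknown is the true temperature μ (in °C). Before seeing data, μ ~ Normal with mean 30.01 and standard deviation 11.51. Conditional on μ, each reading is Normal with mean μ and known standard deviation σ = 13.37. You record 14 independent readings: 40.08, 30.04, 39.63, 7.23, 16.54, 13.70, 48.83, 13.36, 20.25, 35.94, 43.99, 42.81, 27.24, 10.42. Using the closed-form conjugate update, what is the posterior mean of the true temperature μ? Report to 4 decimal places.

28.0503

For Normal data with known variance σ², a Normal(μ₀, σ₀²) prior on μ is conjugate. Posterior precision = 1/σ₀² + n/σ²; posterior mean is the precision-weighted average of μ₀ and x̄.
Σxᵢ = 40.08 + 30.04 + 39.63 + 7.23 + 16.54 + 13.70 + 48.83 + 13.36 + 20.25 + 35.94 + 43.99 + 42.81 + 27.24 + 10.42 = 390.06, so n·x̄ = 390.06.
σ₀² = 11.51² = 132.4801, σ² = 13.37² = 178.7569; σ² + n·σ₀² = 178.7569 + 14·132.4801 = 2033.4783.
Posterior mean = (μ₀/σ₀² + n·x̄/σ²)/(1/σ₀² + n/σ²) = (σ²·μ₀ + σ₀²·n·x̄)/(σ² + n·σ₀²) = (178.7569·30.01 + 132.4801·390.06)/2033.4783 = 57039.682375/2033.4783 = 28.0503.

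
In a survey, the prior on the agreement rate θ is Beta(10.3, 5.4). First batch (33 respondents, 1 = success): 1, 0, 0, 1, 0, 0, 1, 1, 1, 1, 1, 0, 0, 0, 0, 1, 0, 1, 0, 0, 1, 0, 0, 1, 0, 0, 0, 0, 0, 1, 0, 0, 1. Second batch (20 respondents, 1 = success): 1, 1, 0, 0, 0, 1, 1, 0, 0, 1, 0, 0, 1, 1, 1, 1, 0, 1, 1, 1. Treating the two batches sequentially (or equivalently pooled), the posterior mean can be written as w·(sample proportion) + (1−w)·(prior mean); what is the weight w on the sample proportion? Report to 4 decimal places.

The Beta prior is conjugate to a Binomial/Bernoulli likelihood; the update adds successes to α and failures to β.
Total number of respondents: n = 33 + 20 = 53.
Posterior mean = (α₀+k)/(α₀+β₀+n) = [n/(α₀+β₀+n)]·(k/n) + [(α₀+β₀)/(α₀+β₀+n)]·α₀/(α₀+β₀), so only n and the prior enter the weight.
The weight on the data is w = n/(α₀+β₀+n) = 53/(10.3+5.4+53) = 53/68.7 = 0.7715.

0.7715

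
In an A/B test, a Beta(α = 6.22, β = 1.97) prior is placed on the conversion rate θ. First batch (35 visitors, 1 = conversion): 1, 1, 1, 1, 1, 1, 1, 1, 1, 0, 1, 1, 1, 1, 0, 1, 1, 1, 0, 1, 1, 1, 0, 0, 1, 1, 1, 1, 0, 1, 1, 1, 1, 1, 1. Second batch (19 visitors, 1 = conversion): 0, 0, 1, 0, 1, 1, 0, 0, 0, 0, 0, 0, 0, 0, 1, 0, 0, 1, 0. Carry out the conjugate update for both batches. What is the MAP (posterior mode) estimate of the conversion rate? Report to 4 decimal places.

0.6516

The Beta prior is conjugate to a Binomial/Bernoulli likelihood; the update adds successes to α and failures to β.
After batch 1: Beta(6.22+29, 1.97+6) = Beta(35.22, 7.97).
After batch 2: Beta(35.22+5, 7.97+14) = Beta(40.22, 21.97).
Mode of Beta(a,b) for a,b>1 is (a−1)/(a+b−2) = 39.22/60.19 = 0.6516.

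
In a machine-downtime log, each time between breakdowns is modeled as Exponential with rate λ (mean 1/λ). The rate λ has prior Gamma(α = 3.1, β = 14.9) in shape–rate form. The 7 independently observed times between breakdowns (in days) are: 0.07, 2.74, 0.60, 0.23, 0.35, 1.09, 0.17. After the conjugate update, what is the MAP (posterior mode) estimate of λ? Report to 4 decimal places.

0.4516

With a Gamma(shape α, rate β) prior on the exponential rate λ, the posterior after n observations with total T = Σxᵢ is Gamma(α+n, β+T).
Sum of observations T = 5.25 days; n = 7.
Posterior: Gamma(3.1+7, 14.9+5.25) = Gamma(10.1, 20.15).
Mode = (α−1)/β = 0.4516.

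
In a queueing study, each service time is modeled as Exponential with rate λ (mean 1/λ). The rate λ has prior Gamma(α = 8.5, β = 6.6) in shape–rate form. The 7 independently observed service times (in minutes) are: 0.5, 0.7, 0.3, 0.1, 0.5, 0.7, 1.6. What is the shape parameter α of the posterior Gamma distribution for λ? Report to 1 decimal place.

With a Gamma(shape α, rate β) prior on the exponential rate λ, the posterior after n observations with total T = Σxᵢ is Gamma(α+n, β+T).
Sum of observations T = 4.4 minutes; n = 7.
Posterior: Gamma(8.5+7, 6.6+4.4) = Gamma(15.5, 11.0).
Posterior α = 15.5.

15.5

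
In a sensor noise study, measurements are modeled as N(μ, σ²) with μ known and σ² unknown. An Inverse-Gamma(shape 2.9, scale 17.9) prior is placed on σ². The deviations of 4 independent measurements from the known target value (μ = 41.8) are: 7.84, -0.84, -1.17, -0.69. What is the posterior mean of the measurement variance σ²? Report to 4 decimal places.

With known mean μ and an Inverse-Gamma(α, β) prior on σ², the Normal likelihood is conjugate: posterior is Inv-Gamma(α + n/2, β + Σ(xᵢ−μ)²/2).
Σ(xᵢ−μ)² = (7.84)² + (-0.84)² + (-1.17)² + (-0.69)² = 64.0162.
Posterior: Inv-Gamma(2.9 + 4/2, 17.9 + 64.0162/2) = Inv-Gamma(4.90, 49.90810).
E[σ²|data] = β/(α−1) = 49.90810/3.90 = 12.7969.

12.7969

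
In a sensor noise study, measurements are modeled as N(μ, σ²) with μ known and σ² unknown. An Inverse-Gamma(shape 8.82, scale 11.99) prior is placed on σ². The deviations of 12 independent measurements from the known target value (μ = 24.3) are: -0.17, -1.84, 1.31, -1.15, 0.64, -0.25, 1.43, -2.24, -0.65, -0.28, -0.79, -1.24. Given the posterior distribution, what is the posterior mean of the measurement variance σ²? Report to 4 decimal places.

1.4700

With known mean μ and an Inverse-Gamma(α, β) prior on σ², the Normal likelihood is conjugate: posterior is Inv-Gamma(α + n/2, β + Σ(xᵢ−μ)²/2).
Σ(xᵢ−μ)² = (-0.17)² + (-1.84)² + (1.31)² + (-1.15)² + (0.64)² + (-0.25)² + (1.43)² + (-2.24)² + (-0.65)² + (-0.28)² + (-0.79)² + (-1.24)² = 16.6503.
Posterior: Inv-Gamma(8.82 + 12/2, 11.99 + 16.6503/2) = Inv-Gamma(14.82, 20.31515).
E[σ²|data] = β/(α−1) = 20.31515/13.82 = 1.4700.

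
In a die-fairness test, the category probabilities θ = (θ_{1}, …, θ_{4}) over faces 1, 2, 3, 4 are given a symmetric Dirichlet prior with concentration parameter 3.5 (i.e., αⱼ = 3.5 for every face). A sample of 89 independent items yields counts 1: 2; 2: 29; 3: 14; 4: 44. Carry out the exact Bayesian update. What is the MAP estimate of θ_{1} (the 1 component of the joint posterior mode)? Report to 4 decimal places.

The Dirichlet prior is conjugate to the Multinomial likelihood: each posterior αⱼ = prior αⱼ + observed count nⱼ.
Posterior concentration: (5.5, 32.5, 17.5, 47.5), total = 103.0.
Joint mode component: (α_{1}−1)/(Σα−K) = 4.5/99.0 = 0.0455.

0.0455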